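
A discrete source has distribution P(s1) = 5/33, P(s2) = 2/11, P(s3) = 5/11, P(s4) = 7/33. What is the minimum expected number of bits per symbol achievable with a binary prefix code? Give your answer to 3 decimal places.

1.879 bits/symbol

Repeatedly combine the two least-probable nodes; the expected code length is the sum of the merged weights.
merge 5/33 + 2/11 → 1/3
merge 7/33 + 1/3 → 6/11
merge 5/11 + 6/11 → 1
L = 1/3 + 6/11 + 1 = 62/33 ≈ 1.879 bits/symbol.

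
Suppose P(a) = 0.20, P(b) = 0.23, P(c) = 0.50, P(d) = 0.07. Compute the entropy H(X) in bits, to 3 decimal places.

1.721 bits

H = −Σ pᵢ log₂ pᵢ.
−0.20·log₂(0.20) = 0.4644
−0.23·log₂(0.23) = 0.4877
−0.50·log₂(0.50) = 0.5000
−0.07·log₂(0.07) = 0.2686
Sum ≈ 1.7206 → 1.721 bits.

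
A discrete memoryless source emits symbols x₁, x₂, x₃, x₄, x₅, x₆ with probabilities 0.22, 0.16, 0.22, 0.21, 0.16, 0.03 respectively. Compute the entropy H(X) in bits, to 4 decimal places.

2.4318 bits

H = −Σ pᵢ log₂ pᵢ.
−0.22·log₂(0.22) = 0.4806
−0.16·log₂(0.16) = 0.4230
−0.22·log₂(0.22) = 0.4806
−0.21·log₂(0.21) = 0.4728
−0.16·log₂(0.16) = 0.4230
−0.03·log₂(0.03) = 0.1518
Sum ≈ 2.4318 → 2.4318 bits.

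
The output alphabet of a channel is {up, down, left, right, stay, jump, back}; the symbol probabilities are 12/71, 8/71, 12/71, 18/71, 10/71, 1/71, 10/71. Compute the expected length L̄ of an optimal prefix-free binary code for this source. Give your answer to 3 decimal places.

Repeatedly combine the two least-probable nodes; the expected code length is the sum of the merged weights.
merge 1/71 + 8/71 → 9/71
merge 9/71 + 10/71 → 19/71
merge 10/71 + 12/71 → 22/71
merge 12/71 + 18/71 → 30/71
merge 19/71 + 22/71 → 41/71
merge 30/71 + 41/71 → 1
L = 9/71 + 19/71 + 22/71 + 30/71 + 41/71 + 1 = 192/71 ≈ 2.704 bits/symbol.

2.704 bits/symbol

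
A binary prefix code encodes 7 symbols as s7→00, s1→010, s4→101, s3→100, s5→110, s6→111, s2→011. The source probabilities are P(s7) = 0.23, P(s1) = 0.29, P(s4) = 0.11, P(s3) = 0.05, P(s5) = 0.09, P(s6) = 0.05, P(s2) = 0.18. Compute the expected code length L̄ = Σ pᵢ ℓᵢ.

L̄ = Σ pᵢ·ℓᵢ = 0.23·2 + 0.29·3 + 0.11·3 + 0.05·3 + 0.09·3 + 0.05·3 + 0.18·3 = 2.77 bits/symbol.

2.77 bits/symbol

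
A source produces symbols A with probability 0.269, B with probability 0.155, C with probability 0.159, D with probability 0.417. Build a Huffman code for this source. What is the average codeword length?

1.897 bits/symbol

Repeatedly combine the two least-probable nodes; the expected code length is the sum of the merged weights.
merge 31/200 + 159/1000 → 157/500
merge 269/1000 + 157/500 → 583/1000
merge 417/1000 + 583/1000 → 1
L = 157/500 + 583/1000 + 1 = 1897/1000 = 1.897 bits/symbol.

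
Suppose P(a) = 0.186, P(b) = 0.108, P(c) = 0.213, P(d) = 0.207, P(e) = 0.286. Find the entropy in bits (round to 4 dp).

2.2602 bits

H = −Σ pᵢ log₂ pᵢ.
−0.186·log₂(0.186) = 0.4514
−0.108·log₂(0.108) = 0.3468
−0.213·log₂(0.213) = 0.4752
−0.207·log₂(0.207) = 0.4704
−0.286·log₂(0.286) = 0.5165
Sum ≈ 2.2602 → 2.2602 bits.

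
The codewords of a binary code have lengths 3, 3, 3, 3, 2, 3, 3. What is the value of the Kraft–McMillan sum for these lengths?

With common denominator 2^3 = 8: Σ 2^(−ℓᵢ) = 1/8 + 1/8 + 1/8 + 1/8 + 2/8 + 1/8 + 1/8 = 8/8 = 1.

1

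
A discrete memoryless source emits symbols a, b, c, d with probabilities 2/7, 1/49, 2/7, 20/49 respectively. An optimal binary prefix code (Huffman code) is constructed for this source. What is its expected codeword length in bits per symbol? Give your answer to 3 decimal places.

1.898 bits/symbol

Repeatedly combine the two least-probable nodes; the expected code length is the sum of the merged weights.
merge 1/49 + 2/7 → 15/49
merge 2/7 + 15/49 → 29/49
merge 20/49 + 29/49 → 1
L = 15/49 + 29/49 + 1 = 93/49 ≈ 1.898 bits/symbol.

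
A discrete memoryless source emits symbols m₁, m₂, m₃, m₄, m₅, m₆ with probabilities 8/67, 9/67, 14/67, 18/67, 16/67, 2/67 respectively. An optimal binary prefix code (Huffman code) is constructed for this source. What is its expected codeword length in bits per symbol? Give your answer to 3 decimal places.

2.433 bits/symbol

Repeatedly combine the two least-probable nodes; the expected code length is the sum of the merged weights.
merge 2/67 + 8/67 → 10/67
merge 9/67 + 10/67 → 19/67
merge 14/67 + 16/67 → 30/67
merge 18/67 + 19/67 → 37/67
merge 30/67 + 37/67 → 1
L = 10/67 + 19/67 + 30/67 + 37/67 + 1 = 163/67 ≈ 2.433 bits/symbol.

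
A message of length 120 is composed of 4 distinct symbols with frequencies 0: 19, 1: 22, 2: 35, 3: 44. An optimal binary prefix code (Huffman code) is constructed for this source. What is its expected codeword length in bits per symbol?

1.975 bits/symbol

Probabilities are the counts divided by 120.
Repeatedly combine the two least-probable nodes; the expected code length is the sum of the merged weights.
merge 19/120 + 11/60 → 41/120
merge 7/24 + 41/120 → 19/30
merge 11/30 + 19/30 → 1
L = 41/120 + 19/30 + 1 = 79/40 = 1.975 bits/symbol.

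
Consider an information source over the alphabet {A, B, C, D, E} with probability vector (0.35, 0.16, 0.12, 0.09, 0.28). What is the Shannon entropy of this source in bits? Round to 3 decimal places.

H = −Σ pᵢ log₂ pᵢ.
−0.35·log₂(0.35) = 0.5301
−0.16·log₂(0.16) = 0.4230
−0.12·log₂(0.12) = 0.3671
−0.09·log₂(0.09) = 0.3127
−0.28·log₂(0.28) = 0.5142
Sum ≈ 2.1471 → 2.147 bits.

2.147 bits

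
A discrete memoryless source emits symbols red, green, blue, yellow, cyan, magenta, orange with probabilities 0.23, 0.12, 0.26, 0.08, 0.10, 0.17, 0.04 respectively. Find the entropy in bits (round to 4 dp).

H = −Σ pᵢ log₂ pᵢ.
−0.23·log₂(0.23) = 0.4877
−0.12·log₂(0.12) = 0.3671
−0.26·log₂(0.26) = 0.5053
−0.08·log₂(0.08) = 0.2915
−0.10·log₂(0.10) = 0.3322
−0.17·log₂(0.17) = 0.4346
−0.04·log₂(0.04) = 0.1858
Sum ≈ 2.6041 → 2.6041 bits.

2.6041 bits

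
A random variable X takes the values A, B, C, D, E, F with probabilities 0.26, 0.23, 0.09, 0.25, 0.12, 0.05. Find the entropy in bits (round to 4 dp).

2.3888 bits

H = −Σ pᵢ log₂ pᵢ.
−0.26·log₂(0.26) = 0.5053
−0.23·log₂(0.23) = 0.4877
−0.09·log₂(0.09) = 0.3127
−0.25·log₂(0.25) = 0.5000
−0.12·log₂(0.12) = 0.3671
−0.05·log₂(0.05) = 0.2161
Sum ≈ 2.3888 → 2.3888 bits.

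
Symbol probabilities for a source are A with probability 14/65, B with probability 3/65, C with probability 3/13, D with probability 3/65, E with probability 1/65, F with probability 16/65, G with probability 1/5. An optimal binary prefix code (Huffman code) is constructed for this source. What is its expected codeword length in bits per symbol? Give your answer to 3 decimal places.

2.477 bits/symbol

Repeatedly combine the two least-probable nodes; the expected code length is the sum of the merged weights.
merge 1/65 + 3/65 → 4/65
merge 3/65 + 4/65 → 7/65
merge 7/65 + 1/5 → 4/13
merge 14/65 + 3/13 → 29/65
merge 16/65 + 4/13 → 36/65
merge 29/65 + 36/65 → 1
L = 4/65 + 7/65 + 4/13 + 29/65 + 36/65 + 1 = 161/65 ≈ 2.477 bits/symbol.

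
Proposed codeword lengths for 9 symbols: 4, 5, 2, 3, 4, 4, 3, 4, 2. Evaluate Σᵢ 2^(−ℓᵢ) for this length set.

With common denominator 2^5 = 32: Σ 2^(−ℓᵢ) = 2/32 + 1/32 + 8/32 + 4/32 + 2/32 + 2/32 + 4/32 + 2/32 + 8/32 = 33/32 = 1.03125.

1.03125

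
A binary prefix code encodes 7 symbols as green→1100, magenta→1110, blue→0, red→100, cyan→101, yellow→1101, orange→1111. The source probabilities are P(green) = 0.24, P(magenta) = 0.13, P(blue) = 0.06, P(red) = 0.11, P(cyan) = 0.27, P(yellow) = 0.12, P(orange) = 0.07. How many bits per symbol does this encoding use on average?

L̄ = Σ pᵢ·ℓᵢ = 0.24·4 + 0.13·4 + 0.06·1 + 0.11·3 + 0.27·3 + 0.12·4 + 0.07·4 = 3.44 bits/symbol.

3.44 bits/symbol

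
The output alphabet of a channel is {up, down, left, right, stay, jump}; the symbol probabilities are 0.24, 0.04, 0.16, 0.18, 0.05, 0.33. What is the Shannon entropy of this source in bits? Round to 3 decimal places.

H = −Σ pᵢ log₂ pᵢ.
−0.24·log₂(0.24) = 0.4941
−0.04·log₂(0.04) = 0.1858
−0.16·log₂(0.16) = 0.4230
−0.18·log₂(0.18) = 0.4453
−0.05·log₂(0.05) = 0.2161
−0.33·log₂(0.33) = 0.5278
Sum ≈ 2.2921 → 2.292 bits.

2.292 bits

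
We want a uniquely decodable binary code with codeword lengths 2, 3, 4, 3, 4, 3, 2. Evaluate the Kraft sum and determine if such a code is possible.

1; yes

With common denominator 2^4 = 16: Σ 2^(−ℓᵢ) = 4/16 + 2/16 + 1/16 + 2/16 + 1/16 + 2/16 + 4/16 = 16/16 = 1.
Kraft's inequality requires Σ ≤ 1; here Σ = 1 ≤ 1, so such a prefix code exists.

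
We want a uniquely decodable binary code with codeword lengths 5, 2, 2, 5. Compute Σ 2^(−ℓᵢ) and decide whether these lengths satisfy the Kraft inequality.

With common denominator 2^5 = 32: Σ 2^(−ℓᵢ) = 1/32 + 8/32 + 8/32 + 1/32 = 18/32 = 0.5625.
Kraft's inequality requires Σ ≤ 1; here Σ = 0.5625 ≤ 1, so such a prefix code exists.

0.5625; yes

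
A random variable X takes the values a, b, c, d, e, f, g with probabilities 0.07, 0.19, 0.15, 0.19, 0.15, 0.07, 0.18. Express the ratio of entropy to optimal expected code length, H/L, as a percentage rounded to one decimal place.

Entropy H = −Σ p log₂ p ≈ 2.7140 bits.
Huffman merges: 7/100+7/100→7/50; 7/50+3/20→29/100; 3/20+9/50→33/100; 19/100+19/100→19/50; 29/100+33/100→31/50; 19/50+31/50→1. L = 69/25 ≈ 2.7600.
Efficiency = H/L = 2.7140/2.7600 = 98.3%.

98.3%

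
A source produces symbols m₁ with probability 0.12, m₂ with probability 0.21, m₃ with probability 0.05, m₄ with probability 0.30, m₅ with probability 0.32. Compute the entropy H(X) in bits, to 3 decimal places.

H = −Σ pᵢ log₂ pᵢ.
−0.12·log₂(0.12) = 0.3671
−0.21·log₂(0.21) = 0.4728
−0.05·log₂(0.05) = 0.2161
−0.30·log₂(0.30) = 0.5211
−0.32·log₂(0.32) = 0.5260
Sum ≈ 2.1031 → 2.103 bits.

2.103 bits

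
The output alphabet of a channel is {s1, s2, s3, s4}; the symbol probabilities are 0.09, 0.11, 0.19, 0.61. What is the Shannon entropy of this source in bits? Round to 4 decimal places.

H = −Σ pᵢ log₂ pᵢ.
−0.09·log₂(0.09) = 0.3127
−0.11·log₂(0.11) = 0.3503
−0.19·log₂(0.19) = 0.4552
−0.61·log₂(0.61) = 0.4350
Sum ≈ 1.5532 → 1.5532 bits.

1.5532 bits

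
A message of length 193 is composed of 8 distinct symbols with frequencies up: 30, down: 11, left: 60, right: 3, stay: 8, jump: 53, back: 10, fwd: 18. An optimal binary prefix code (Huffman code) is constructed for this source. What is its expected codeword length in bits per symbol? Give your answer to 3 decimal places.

2.575 bits/symbol

Probabilities are the counts divided by 193.
Repeatedly combine the two least-probable nodes; the expected code length is the sum of the merged weights.
merge 3/193 + 8/193 → 11/193
merge 10/193 + 11/193 → 21/193
merge 11/193 + 18/193 → 29/193
merge 21/193 + 29/193 → 50/193
merge 30/193 + 50/193 → 80/193
merge 53/193 + 60/193 → 113/193
merge 80/193 + 113/193 → 1
L = 11/193 + 21/193 + 29/193 + 50/193 + 80/193 + 113/193 + 1 = 497/193 ≈ 2.575 bits/symbol.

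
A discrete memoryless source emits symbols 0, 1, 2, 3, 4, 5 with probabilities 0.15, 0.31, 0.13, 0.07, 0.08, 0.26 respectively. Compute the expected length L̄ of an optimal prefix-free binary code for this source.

2.43 bits/symbol

Repeatedly combine the two least-probable nodes; the expected code length is the sum of the merged weights.
merge 7/100 + 2/25 → 3/20
merge 13/100 + 3/20 → 7/25
merge 3/20 + 13/50 → 41/100
merge 7/25 + 31/100 → 59/100
merge 41/100 + 59/100 → 1
L = 3/20 + 7/25 + 41/100 + 59/100 + 1 = 243/100 = 2.43 bits/symbol.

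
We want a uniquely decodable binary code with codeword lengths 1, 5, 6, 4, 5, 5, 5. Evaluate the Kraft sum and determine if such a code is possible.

With common denominator 2^6 = 64: Σ 2^(−ℓᵢ) = 32/64 + 2/64 + 1/64 + 4/64 + 2/64 + 2/64 + 2/64 = 45/64 = 0.703125.
Kraft's inequality requires Σ ≤ 1; here Σ = 0.703125 ≤ 1, so such a prefix code exists.

0.703125; yes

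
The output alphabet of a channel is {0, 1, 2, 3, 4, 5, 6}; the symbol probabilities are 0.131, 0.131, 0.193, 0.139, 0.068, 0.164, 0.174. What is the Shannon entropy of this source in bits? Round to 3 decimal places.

2.752 bits

H = −Σ pᵢ log₂ pᵢ.
−0.131·log₂(0.131) = 0.3841
−0.131·log₂(0.131) = 0.3841
−0.193·log₂(0.193) = 0.4581
−0.139·log₂(0.139) = 0.3957
−0.068·log₂(0.068) = 0.2637
−0.164·log₂(0.164) = 0.4278
−0.174·log₂(0.174) = 0.4390
Sum ≈ 2.7525 → 2.752 bits.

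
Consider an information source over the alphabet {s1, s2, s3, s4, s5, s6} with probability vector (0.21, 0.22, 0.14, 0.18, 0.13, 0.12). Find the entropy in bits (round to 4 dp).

2.5455 bits

H = −Σ pᵢ log₂ pᵢ.
−0.21·log₂(0.21) = 0.4728
−0.22·log₂(0.22) = 0.4806
−0.14·log₂(0.14) = 0.3971
−0.18·log₂(0.18) = 0.4453
−0.13·log₂(0.13) = 0.3826
−0.12·log₂(0.12) = 0.3671
Sum ≈ 2.5455 → 2.5455 bits.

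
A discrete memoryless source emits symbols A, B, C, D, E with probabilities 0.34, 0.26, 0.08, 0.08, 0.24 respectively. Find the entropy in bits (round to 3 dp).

2.112 bits

H = −Σ pᵢ log₂ pᵢ.
−0.34·log₂(0.34) = 0.5292
−0.26·log₂(0.26) = 0.5053
−0.08·log₂(0.08) = 0.2915
−0.08·log₂(0.08) = 0.2915
−0.24·log₂(0.24) = 0.4941
Sum ≈ 2.1116 → 2.112 bits.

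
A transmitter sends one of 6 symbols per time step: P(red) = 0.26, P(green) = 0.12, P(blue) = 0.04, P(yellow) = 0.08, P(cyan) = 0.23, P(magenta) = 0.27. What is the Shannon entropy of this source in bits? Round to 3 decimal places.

H = −Σ pᵢ log₂ pᵢ.
−0.26·log₂(0.26) = 0.5053
−0.12·log₂(0.12) = 0.3671
−0.04·log₂(0.04) = 0.1858
−0.08·log₂(0.08) = 0.2915
−0.23·log₂(0.23) = 0.4877
−0.27·log₂(0.27) = 0.5100
Sum ≈ 2.3473 → 2.347 bits.

2.347 bits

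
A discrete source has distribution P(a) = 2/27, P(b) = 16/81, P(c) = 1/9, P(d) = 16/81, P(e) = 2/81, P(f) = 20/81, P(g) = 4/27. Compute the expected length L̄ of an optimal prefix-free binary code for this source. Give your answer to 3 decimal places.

Repeatedly combine the two least-probable nodes; the expected code length is the sum of the merged weights.
merge 2/81 + 2/27 → 8/81
merge 8/81 + 1/9 → 17/81
merge 4/27 + 16/81 → 28/81
merge 16/81 + 17/81 → 11/27
merge 20/81 + 28/81 → 16/27
merge 11/27 + 16/27 → 1
L = 8/81 + 17/81 + 28/81 + 11/27 + 16/27 + 1 = 215/81 ≈ 2.654 bits/symbol.

2.654 bits/symbol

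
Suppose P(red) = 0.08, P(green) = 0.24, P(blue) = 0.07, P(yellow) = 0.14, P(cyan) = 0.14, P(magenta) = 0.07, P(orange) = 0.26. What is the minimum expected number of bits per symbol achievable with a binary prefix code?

Repeatedly combine the two least-probable nodes; the expected code length is the sum of the merged weights.
merge 7/100 + 7/100 → 7/50
merge 2/25 + 7/50 → 11/50
merge 7/50 + 7/50 → 7/25
merge 11/50 + 6/25 → 23/50
merge 13/50 + 7/25 → 27/50
merge 23/50 + 27/50 → 1
L = 7/50 + 11/50 + 7/25 + 23/50 + 27/50 + 1 = 66/25 = 2.64 bits/symbol.

2.64 bits/symbol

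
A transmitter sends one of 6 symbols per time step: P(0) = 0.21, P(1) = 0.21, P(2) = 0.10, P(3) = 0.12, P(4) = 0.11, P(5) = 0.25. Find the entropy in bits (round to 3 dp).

2.495 bits

H = −Σ pᵢ log₂ pᵢ.
−0.21·log₂(0.21) = 0.4728
−0.21·log₂(0.21) = 0.4728
−0.10·log₂(0.10) = 0.3322
−0.12·log₂(0.12) = 0.3671
−0.11·log₂(0.11) = 0.3503
−0.25·log₂(0.25) = 0.5000
Sum ≈ 2.4952 → 2.495 bits.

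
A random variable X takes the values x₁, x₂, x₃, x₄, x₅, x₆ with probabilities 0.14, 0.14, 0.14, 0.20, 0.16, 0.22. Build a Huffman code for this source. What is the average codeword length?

2.58 bits/symbol

Repeatedly combine the two least-probable nodes; the expected code length is the sum of the merged weights.
merge 7/50 + 7/50 → 7/25
merge 7/50 + 4/25 → 3/10
merge 1/5 + 11/50 → 21/50
merge 7/25 + 3/10 → 29/50
merge 21/50 + 29/50 → 1
L = 7/25 + 3/10 + 21/50 + 29/50 + 1 = 129/50 = 2.58 bits/symbol.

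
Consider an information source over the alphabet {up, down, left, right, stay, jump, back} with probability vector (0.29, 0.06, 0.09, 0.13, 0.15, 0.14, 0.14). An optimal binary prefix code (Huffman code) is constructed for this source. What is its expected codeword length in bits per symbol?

2.71 bits/symbol

Repeatedly combine the two least-probable nodes; the expected code length is the sum of the merged weights.
merge 3/50 + 9/100 → 3/20
merge 13/100 + 7/50 → 27/100
merge 7/50 + 3/20 → 29/100
merge 3/20 + 27/100 → 21/50
merge 29/100 + 29/100 → 29/50
merge 21/50 + 29/50 → 1
L = 3/20 + 27/100 + 29/100 + 21/50 + 29/50 + 1 = 271/100 = 2.71 bits/symbol.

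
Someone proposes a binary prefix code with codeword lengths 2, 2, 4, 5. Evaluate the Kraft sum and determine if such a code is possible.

With common denominator 2^5 = 32: Σ 2^(−ℓᵢ) = 8/32 + 8/32 + 2/32 + 1/32 = 19/32 = 0.59375.
Kraft's inequality requires Σ ≤ 1; here Σ = 0.59375 ≤ 1, so such a prefix code exists.

0.59375; yes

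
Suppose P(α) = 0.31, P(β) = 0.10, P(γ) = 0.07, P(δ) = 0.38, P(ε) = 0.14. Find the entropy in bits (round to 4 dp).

2.0521 bits

H = −Σ pᵢ log₂ pᵢ.
−0.31·log₂(0.31) = 0.5238
−0.10·log₂(0.10) = 0.3322
−0.07·log₂(0.07) = 0.2686
−0.38·log₂(0.38) = 0.5305
−0.14·log₂(0.14) = 0.3971
Sum ≈ 2.0521 → 2.0521 bits.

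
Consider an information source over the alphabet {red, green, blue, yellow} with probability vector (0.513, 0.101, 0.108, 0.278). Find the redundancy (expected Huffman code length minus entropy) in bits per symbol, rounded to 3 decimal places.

0.008 bits

Entropy H = −Σ p log₂ p ≈ 1.6883 bits.
Huffman merges: 101/1000+27/250→209/1000; 209/1000+139/500→487/1000; 487/1000+513/1000→1. L = 212/125 ≈ 1.6960.
L − H = 1.6960 − 1.6883 = 0.008 bits.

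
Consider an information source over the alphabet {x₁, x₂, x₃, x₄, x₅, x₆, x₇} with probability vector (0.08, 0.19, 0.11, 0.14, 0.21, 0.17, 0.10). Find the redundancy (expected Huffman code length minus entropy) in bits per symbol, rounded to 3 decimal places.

Entropy H = −Σ p log₂ p ≈ 2.7337 bits.
Huffman merges: 2/25+1/10→9/50; 11/100+7/50→1/4; 17/100+9/50→7/20; 19/100+21/100→2/5; 1/4+7/20→3/5; 2/5+3/5→1. L = 139/50 ≈ 2.7800.
L − H = 2.7800 − 2.7337 = 0.046 bits.

0.046 bits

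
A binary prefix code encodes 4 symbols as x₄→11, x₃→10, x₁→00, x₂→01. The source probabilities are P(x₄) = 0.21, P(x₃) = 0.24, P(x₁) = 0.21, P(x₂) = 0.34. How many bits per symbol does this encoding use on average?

L̄ = Σ pᵢ·ℓᵢ = 0.21·2 + 0.24·2 + 0.21·2 + 0.34·2 = 2 bits/symbol.

2 bits/symbol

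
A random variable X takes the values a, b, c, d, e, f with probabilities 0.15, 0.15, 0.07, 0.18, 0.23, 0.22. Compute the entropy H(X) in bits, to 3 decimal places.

H = −Σ pᵢ log₂ pᵢ.
−0.15·log₂(0.15) = 0.4105
−0.15·log₂(0.15) = 0.4105
−0.07·log₂(0.07) = 0.2686
−0.18·log₂(0.18) = 0.4453
−0.23·log₂(0.23) = 0.4877
−0.22·log₂(0.22) = 0.4806
Sum ≈ 2.5032 → 2.503 bits.

2.503 bits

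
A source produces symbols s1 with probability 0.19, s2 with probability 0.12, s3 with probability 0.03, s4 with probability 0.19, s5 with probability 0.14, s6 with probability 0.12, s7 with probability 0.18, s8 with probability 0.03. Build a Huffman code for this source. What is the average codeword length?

2.86 bits/symbol

Repeatedly combine the two least-probable nodes; the expected code length is the sum of the merged weights.
merge 3/100 + 3/100 → 3/50
merge 3/50 + 3/25 → 9/50
merge 3/25 + 7/50 → 13/50
merge 9/50 + 9/50 → 9/25
merge 19/100 + 19/100 → 19/50
merge 13/50 + 9/25 → 31/50
merge 19/50 + 31/50 → 1
L = 3/50 + 9/50 + 13/50 + 9/25 + 19/50 + 31/50 + 1 = 143/50 = 2.86 bits/symbol.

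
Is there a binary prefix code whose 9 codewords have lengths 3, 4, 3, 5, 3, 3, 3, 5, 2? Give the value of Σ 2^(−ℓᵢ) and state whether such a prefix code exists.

1; yes

With common denominator 2^5 = 32: Σ 2^(−ℓᵢ) = 4/32 + 2/32 + 4/32 + 1/32 + 4/32 + 4/32 + 4/32 + 1/32 + 8/32 = 32/32 = 1.
Kraft's inequality requires Σ ≤ 1; here Σ = 1 ≤ 1, so such a prefix code exists.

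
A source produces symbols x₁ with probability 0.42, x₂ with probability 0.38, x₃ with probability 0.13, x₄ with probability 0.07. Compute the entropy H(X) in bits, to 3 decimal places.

H = −Σ pᵢ log₂ pᵢ.
−0.42·log₂(0.42) = 0.5256
−0.38·log₂(0.38) = 0.5305
−0.13·log₂(0.13) = 0.3826
−0.07·log₂(0.07) = 0.2686
Sum ≈ 1.7073 → 1.707 bits.

1.707 bits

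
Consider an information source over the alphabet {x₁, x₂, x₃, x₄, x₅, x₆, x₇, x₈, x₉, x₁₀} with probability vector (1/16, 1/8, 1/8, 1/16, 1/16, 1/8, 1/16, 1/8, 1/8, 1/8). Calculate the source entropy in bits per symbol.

Each probability is a power of 1/2, so log₂(1/p) is an integer.
H = Σ p·log₂(1/p) = 1/16·4 + 1/8·3 + 1/8·3 + 1/16·4 + 1/16·4 + 1/8·3 + 1/16·4 + 1/8·3 + 1/8·3 + 1/8·3 = 3.25 bits.

3.25 bits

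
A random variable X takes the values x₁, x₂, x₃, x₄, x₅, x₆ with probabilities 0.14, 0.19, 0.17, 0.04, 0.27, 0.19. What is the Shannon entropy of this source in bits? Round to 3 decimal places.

H = −Σ pᵢ log₂ pᵢ.
−0.14·log₂(0.14) = 0.3971
−0.19·log₂(0.19) = 0.4552
−0.17·log₂(0.17) = 0.4346
−0.04·log₂(0.04) = 0.1858
−0.27·log₂(0.27) = 0.5100
−0.19·log₂(0.19) = 0.4552
Sum ≈ 2.4379 → 2.438 bits.

2.438 bits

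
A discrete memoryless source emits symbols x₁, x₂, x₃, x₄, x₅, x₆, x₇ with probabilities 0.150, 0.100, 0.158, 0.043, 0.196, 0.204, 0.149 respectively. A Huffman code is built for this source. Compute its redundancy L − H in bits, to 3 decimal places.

0.047 bits

Entropy H = −Σ p log₂ p ≈ 2.6964 bits.
Huffman merges: 43/1000+1/10→143/1000; 143/1000+149/1000→73/250; 3/20+79/500→77/250; 49/250+51/250→2/5; 73/250+77/250→3/5; 2/5+3/5→1. L = 2743/1000 ≈ 2.7430.
L − H = 2.7430 − 2.6964 = 0.047 bits.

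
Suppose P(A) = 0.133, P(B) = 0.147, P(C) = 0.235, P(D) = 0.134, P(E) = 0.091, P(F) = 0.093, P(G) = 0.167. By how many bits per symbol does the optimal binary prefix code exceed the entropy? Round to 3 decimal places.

0.027 bits

Entropy H = −Σ p log₂ p ≈ 2.7378 bits.
Huffman merges: 91/1000+93/1000→23/125; 133/1000+67/500→267/1000; 147/1000+167/1000→157/500; 23/125+47/200→419/1000; 267/1000+157/500→581/1000; 419/1000+581/1000→1. L = 553/200 ≈ 2.7650.
L − H = 2.7650 − 2.7378 = 0.027 bits.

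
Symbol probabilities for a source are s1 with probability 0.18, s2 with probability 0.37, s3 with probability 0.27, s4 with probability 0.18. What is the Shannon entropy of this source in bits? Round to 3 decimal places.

H = −Σ pᵢ log₂ pᵢ.
−0.18·log₂(0.18) = 0.4453
−0.37·log₂(0.37) = 0.5307
−0.27·log₂(0.27) = 0.5100
−0.18·log₂(0.18) = 0.4453
Sum ≈ 1.9314 → 1.931 bits.

1.931 bits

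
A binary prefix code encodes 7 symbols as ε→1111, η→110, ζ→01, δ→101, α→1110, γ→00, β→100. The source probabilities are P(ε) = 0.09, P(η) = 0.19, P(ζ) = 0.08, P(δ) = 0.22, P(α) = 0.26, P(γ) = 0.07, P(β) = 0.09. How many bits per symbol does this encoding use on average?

3.2 bits/symbol

L̄ = Σ pᵢ·ℓᵢ = 0.09·4 + 0.19·3 + 0.08·2 + 0.22·3 + 0.26·4 + 0.07·2 + 0.09·3 = 3.2 bits/symbol.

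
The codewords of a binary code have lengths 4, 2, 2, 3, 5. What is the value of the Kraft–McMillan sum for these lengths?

0.71875

With common denominator 2^5 = 32: Σ 2^(−ℓᵢ) = 2/32 + 8/32 + 8/32 + 4/32 + 1/32 = 23/32 = 0.71875.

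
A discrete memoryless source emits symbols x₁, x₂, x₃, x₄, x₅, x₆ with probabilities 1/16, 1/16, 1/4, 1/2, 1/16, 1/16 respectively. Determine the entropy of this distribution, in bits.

Each probability is a power of 1/2, so log₂(1/p) is an integer.
H = Σ p·log₂(1/p) = 1/16·4 + 1/16·4 + 1/4·2 + 1/2·1 + 1/16·4 + 1/16·4 = 2 bits.

2 bits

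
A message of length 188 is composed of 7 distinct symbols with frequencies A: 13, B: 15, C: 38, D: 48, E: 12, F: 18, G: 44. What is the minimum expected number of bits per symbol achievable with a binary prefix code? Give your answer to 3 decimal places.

Probabilities are the counts divided by 188.
Repeatedly combine the two least-probable nodes; the expected code length is the sum of the merged weights.
merge 3/47 + 13/188 → 25/188
merge 15/188 + 9/94 → 33/188
merge 25/188 + 33/188 → 29/94
merge 19/94 + 11/47 → 41/94
merge 12/47 + 29/94 → 53/94
merge 41/94 + 53/94 → 1
L = 25/188 + 33/188 + 29/94 + 41/94 + 53/94 + 1 = 123/47 ≈ 2.617 bits/symbol.

2.617 bits/symbol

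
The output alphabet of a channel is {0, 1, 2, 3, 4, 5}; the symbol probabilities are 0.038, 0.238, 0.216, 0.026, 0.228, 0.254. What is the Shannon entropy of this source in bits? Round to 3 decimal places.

H = −Σ pᵢ log₂ pᵢ.
−0.038·log₂(0.038) = 0.1793
−0.238·log₂(0.238) = 0.4929
−0.216·log₂(0.216) = 0.4776
−0.026·log₂(0.026) = 0.1369
−0.228·log₂(0.228) = 0.4863
−0.254·log₂(0.254) = 0.5022
Sum ≈ 2.2751 → 2.275 bits.

2.275 bits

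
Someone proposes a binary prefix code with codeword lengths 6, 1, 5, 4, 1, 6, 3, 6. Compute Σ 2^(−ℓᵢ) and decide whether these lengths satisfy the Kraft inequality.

1.265625; no

With common denominator 2^6 = 64: Σ 2^(−ℓᵢ) = 1/64 + 32/64 + 2/64 + 4/64 + 32/64 + 1/64 + 8/64 + 1/64 = 81/64 = 1.265625.
Kraft's inequality requires Σ ≤ 1; here Σ = 1.265625 > 1, so no such prefix code exists.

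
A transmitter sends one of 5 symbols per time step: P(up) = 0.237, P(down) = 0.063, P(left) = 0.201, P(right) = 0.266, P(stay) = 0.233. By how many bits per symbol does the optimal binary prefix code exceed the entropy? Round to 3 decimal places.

0.057 bits

Entropy H = −Σ p log₂ p ≈ 2.2067 bits.
Huffman merges: 63/1000+201/1000→33/125; 233/1000+237/1000→47/100; 33/125+133/500→53/100; 47/100+53/100→1. L = 283/125 ≈ 2.2640.
L − H = 2.2640 − 2.2067 = 0.057 bits.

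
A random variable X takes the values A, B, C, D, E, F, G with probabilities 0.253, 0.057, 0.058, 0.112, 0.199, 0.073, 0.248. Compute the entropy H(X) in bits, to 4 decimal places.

H = −Σ pᵢ log₂ pᵢ.
−0.253·log₂(0.253) = 0.5016
−0.057·log₂(0.057) = 0.2356
−0.058·log₂(0.058) = 0.2383
−0.112·log₂(0.112) = 0.3537
−0.199·log₂(0.199) = 0.4635
−0.073·log₂(0.073) = 0.2756
−0.248·log₂(0.248) = 0.4989
Sum ≈ 2.5672 → 2.5672 bits.

2.5672 bits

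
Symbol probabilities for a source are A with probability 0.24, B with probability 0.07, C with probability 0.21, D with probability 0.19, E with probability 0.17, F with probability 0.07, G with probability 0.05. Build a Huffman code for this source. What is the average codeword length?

2.67 bits/symbol

Repeatedly combine the two least-probable nodes; the expected code length is the sum of the merged weights.
merge 1/20 + 7/100 → 3/25
merge 7/100 + 3/25 → 19/100
merge 17/100 + 19/100 → 9/25
merge 19/100 + 21/100 → 2/5
merge 6/25 + 9/25 → 3/5
merge 2/5 + 3/5 → 1
L = 3/25 + 19/100 + 9/25 + 2/5 + 3/5 + 1 = 267/100 = 2.67 bits/symbol.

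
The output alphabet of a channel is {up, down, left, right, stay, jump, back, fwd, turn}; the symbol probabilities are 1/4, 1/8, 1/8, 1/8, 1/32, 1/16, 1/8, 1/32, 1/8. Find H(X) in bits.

2.9375 bits

Each probability is a power of 1/2, so log₂(1/p) is an integer.
H = Σ p·log₂(1/p) = 1/4·2 + 1/8·3 + 1/8·3 + 1/8·3 + 1/32·5 + 1/16·4 + 1/8·3 + 1/32·5 + 1/8·3 = 2.9375 bits.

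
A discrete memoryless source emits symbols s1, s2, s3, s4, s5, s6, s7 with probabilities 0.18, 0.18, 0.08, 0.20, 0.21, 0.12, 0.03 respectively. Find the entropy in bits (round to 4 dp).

H = −Σ pᵢ log₂ pᵢ.
−0.18·log₂(0.18) = 0.4453
−0.18·log₂(0.18) = 0.4453
−0.08·log₂(0.08) = 0.2915
−0.20·log₂(0.20) = 0.4644
−0.21·log₂(0.21) = 0.4728
−0.12·log₂(0.12) = 0.3671
−0.03·log₂(0.03) = 0.1518
Sum ≈ 2.6382 → 2.6382 bits.

2.6382 bits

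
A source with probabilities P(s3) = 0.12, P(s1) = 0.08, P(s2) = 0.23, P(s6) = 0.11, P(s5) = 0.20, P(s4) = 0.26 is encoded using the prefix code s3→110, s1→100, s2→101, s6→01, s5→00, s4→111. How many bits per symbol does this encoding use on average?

L̄ = Σ pᵢ·ℓᵢ = 0.12·3 + 0.08·3 + 0.23·3 + 0.11·2 + 0.20·2 + 0.26·3 = 2.69 bits/symbol.

2.69 bits/symbol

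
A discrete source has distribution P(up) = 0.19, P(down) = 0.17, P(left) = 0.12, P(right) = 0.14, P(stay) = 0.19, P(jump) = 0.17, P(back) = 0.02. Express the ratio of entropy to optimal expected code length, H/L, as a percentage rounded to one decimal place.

Entropy H = −Σ p log₂ p ≈ 2.6567 bits.
Huffman merges: 1/50+3/25→7/50; 7/50+7/50→7/25; 17/100+17/100→17/50; 19/100+19/100→19/50; 7/25+17/50→31/50; 19/50+31/50→1. L = 69/25 ≈ 2.7600.
Efficiency = H/L = 2.6567/2.7600 = 96.3%.

96.3%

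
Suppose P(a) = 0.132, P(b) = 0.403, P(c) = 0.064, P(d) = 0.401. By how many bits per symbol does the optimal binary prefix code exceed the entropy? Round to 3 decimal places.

0.097 bits

Entropy H = −Σ p log₂ p ≈ 1.6965 bits.
Huffman merges: 8/125+33/250→49/250; 49/250+401/1000→597/1000; 403/1000+597/1000→1. L = 1793/1000 ≈ 1.7930.
L − H = 1.7930 − 1.6965 = 0.097 bits.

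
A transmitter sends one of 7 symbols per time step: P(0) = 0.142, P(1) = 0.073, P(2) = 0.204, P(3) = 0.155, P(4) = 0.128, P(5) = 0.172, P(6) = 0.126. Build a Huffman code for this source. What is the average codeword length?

Repeatedly combine the two least-probable nodes; the expected code length is the sum of the merged weights.
merge 73/1000 + 63/500 → 199/1000
merge 16/125 + 71/500 → 27/100
merge 31/200 + 43/250 → 327/1000
merge 199/1000 + 51/250 → 403/1000
merge 27/100 + 327/1000 → 597/1000
merge 403/1000 + 597/1000 → 1
L = 199/1000 + 27/100 + 327/1000 + 403/1000 + 597/1000 + 1 = 699/250 = 2.796 bits/symbol.

2.796 bits/symbol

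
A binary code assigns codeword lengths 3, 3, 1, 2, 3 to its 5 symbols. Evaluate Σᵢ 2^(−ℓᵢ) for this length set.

1.125

With common denominator 2^3 = 8: Σ 2^(−ℓᵢ) = 1/8 + 1/8 + 4/8 + 2/8 + 1/8 = 9/8 = 1.125.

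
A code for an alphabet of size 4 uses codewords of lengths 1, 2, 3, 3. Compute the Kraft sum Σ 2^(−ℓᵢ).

1

With common denominator 2^3 = 8: Σ 2^(−ℓᵢ) = 4/8 + 2/8 + 1/8 + 1/8 = 8/8 = 1.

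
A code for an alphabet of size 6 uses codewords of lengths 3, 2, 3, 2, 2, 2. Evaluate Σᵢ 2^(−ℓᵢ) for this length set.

With common denominator 2^3 = 8: Σ 2^(−ℓᵢ) = 1/8 + 2/8 + 1/8 + 2/8 + 2/8 + 2/8 = 10/8 = 1.25.

1.25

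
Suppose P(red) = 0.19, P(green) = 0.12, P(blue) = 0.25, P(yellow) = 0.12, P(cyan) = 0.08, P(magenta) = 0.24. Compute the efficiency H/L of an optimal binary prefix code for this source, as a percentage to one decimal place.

98.6%

Entropy H = −Σ p log₂ p ≈ 2.4750 bits.
Huffman merges: 2/25+3/25→1/5; 3/25+19/100→31/100; 1/5+6/25→11/25; 1/4+31/100→14/25; 11/25+14/25→1. L = 251/100 ≈ 2.5100.
Efficiency = H/L = 2.4750/2.5100 = 98.6%.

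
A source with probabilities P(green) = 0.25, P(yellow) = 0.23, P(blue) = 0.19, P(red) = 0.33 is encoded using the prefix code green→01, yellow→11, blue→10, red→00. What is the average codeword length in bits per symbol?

L̄ = Σ pᵢ·ℓᵢ = 0.25·2 + 0.23·2 + 0.19·2 + 0.33·2 = 2 bits/symbol.

2 bits/symbol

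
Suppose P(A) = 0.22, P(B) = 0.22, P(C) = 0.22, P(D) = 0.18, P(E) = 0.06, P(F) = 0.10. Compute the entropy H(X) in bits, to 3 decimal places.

2.463 bits

H = −Σ pᵢ log₂ pᵢ.
−0.22·log₂(0.22) = 0.4806
−0.22·log₂(0.22) = 0.4806
−0.22·log₂(0.22) = 0.4806
−0.18·log₂(0.18) = 0.4453
−0.06·log₂(0.06) = 0.2435
−0.10·log₂(0.10) = 0.3322
Sum ≈ 2.4628 → 2.463 bits.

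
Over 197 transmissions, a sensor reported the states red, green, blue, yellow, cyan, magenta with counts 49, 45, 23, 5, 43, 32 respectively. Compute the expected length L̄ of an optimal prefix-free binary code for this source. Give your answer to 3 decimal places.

Probabilities are the counts divided by 197.
Repeatedly combine the two least-probable nodes; the expected code length is the sum of the merged weights.
merge 5/197 + 23/197 → 28/197
merge 28/197 + 32/197 → 60/197
merge 43/197 + 45/197 → 88/197
merge 49/197 + 60/197 → 109/197
merge 88/197 + 109/197 → 1
L = 28/197 + 60/197 + 88/197 + 109/197 + 1 = 482/197 ≈ 2.447 bits/symbol.

2.447 bits/symbol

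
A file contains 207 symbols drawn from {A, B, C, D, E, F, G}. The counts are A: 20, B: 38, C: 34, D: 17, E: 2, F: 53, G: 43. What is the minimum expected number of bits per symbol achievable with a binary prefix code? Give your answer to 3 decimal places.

2.628 bits/symbol

Probabilities are the counts divided by 207.
Repeatedly combine the two least-probable nodes; the expected code length is the sum of the merged weights.
merge 2/207 + 17/207 → 19/207
merge 19/207 + 20/207 → 13/69
merge 34/207 + 38/207 → 8/23
merge 13/69 + 43/207 → 82/207
merge 53/207 + 8/23 → 125/207
merge 82/207 + 125/207 → 1
L = 19/207 + 13/69 + 8/23 + 82/207 + 125/207 + 1 = 544/207 ≈ 2.628 bits/symbol.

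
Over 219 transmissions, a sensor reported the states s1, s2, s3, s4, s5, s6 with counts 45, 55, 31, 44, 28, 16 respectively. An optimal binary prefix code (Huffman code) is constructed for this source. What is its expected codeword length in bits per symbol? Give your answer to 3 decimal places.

Probabilities are the counts divided by 219.
Repeatedly combine the two least-probable nodes; the expected code length is the sum of the merged weights.
merge 16/219 + 28/219 → 44/219
merge 31/219 + 44/219 → 25/73
merge 44/219 + 15/73 → 89/219
merge 55/219 + 25/73 → 130/219
merge 89/219 + 130/219 → 1
L = 44/219 + 25/73 + 89/219 + 130/219 + 1 = 557/219 ≈ 2.543 bits/symbol.

2.543 bits/symbol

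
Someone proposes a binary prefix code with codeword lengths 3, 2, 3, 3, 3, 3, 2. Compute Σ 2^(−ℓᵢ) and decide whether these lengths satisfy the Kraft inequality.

With common denominator 2^3 = 8: Σ 2^(−ℓᵢ) = 1/8 + 2/8 + 1/8 + 1/8 + 1/8 + 1/8 + 2/8 = 9/8 = 1.125.
Kraft's inequality requires Σ ≤ 1; here Σ = 1.125 > 1, so no such prefix code exists.

1.125; no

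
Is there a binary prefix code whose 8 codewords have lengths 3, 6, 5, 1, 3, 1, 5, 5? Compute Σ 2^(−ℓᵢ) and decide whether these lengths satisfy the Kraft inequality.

With common denominator 2^6 = 64: Σ 2^(−ℓᵢ) = 8/64 + 1/64 + 2/64 + 32/64 + 8/64 + 32/64 + 2/64 + 2/64 = 87/64 = 1.359375.
Kraft's inequality requires Σ ≤ 1; here Σ = 1.359375 > 1, so no such prefix code exists.

1.359375; no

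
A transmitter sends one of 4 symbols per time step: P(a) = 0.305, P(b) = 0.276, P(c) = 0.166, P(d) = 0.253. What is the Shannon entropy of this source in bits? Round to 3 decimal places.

H = −Σ pᵢ log₂ pᵢ.
−0.305·log₂(0.305) = 0.5225
−0.276·log₂(0.276) = 0.5126
−0.166·log₂(0.166) = 0.4301
−0.253·log₂(0.253) = 0.5016
Sum ≈ 1.9668 → 1.967 bits.

1.967 bits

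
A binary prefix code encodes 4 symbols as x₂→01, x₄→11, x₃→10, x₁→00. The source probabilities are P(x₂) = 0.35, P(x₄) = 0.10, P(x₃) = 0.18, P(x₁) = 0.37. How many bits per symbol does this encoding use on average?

L̄ = Σ pᵢ·ℓᵢ = 0.35·2 + 0.10·2 + 0.18·2 + 0.37·2 = 2 bits/symbol.

2 bits/symbol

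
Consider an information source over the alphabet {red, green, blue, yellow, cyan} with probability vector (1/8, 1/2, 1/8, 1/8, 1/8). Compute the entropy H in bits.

Each probability is a power of 1/2, so log₂(1/p) is an integer.
H = Σ p·log₂(1/p) = 1/8·3 + 1/2·1 + 1/8·3 + 1/8·3 + 1/8·3 = 2 bits.

2 bits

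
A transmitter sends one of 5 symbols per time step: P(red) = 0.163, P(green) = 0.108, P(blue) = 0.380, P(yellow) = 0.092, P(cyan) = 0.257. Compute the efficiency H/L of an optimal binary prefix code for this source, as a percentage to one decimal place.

Entropy H = −Σ p log₂ p ≈ 2.1243 bits.
Huffman merges: 23/250+27/250→1/5; 163/1000+1/5→363/1000; 257/1000+363/1000→31/50; 19/50+31/50→1. L = 2183/1000 ≈ 2.1830.
Efficiency = H/L = 2.1243/2.1830 = 97.3%.

97.3%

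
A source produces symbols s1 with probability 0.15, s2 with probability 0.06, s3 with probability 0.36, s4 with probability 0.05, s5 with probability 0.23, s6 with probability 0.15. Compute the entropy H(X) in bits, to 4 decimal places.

H = −Σ pᵢ log₂ pᵢ.
−0.15·log₂(0.15) = 0.4105
−0.06·log₂(0.06) = 0.2435
−0.36·log₂(0.36) = 0.5306
−0.05·log₂(0.05) = 0.2161
−0.23·log₂(0.23) = 0.4877
−0.15·log₂(0.15) = 0.4105
Sum ≈ 2.2990 → 2.2990 bits.

2.2990 bits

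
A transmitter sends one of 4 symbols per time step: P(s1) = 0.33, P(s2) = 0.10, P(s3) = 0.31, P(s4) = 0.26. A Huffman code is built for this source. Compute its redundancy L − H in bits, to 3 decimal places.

0.111 bits

Entropy H = −Σ p log₂ p ≈ 1.8891 bits.
Huffman merges: 1/10+13/50→9/25; 31/100+33/100→16/25; 9/25+16/25→1. L = 2 ≈ 2.0000.
L − H = 2.0000 − 1.8891 = 0.111 bits.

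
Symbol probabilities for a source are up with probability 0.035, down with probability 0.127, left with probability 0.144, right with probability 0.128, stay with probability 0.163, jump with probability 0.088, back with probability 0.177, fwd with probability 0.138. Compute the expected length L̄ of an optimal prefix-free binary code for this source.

Repeatedly combine the two least-probable nodes; the expected code length is the sum of the merged weights.
merge 7/200 + 11/125 → 123/1000
merge 123/1000 + 127/1000 → 1/4
merge 16/125 + 69/500 → 133/500
merge 18/125 + 163/1000 → 307/1000
merge 177/1000 + 1/4 → 427/1000
merge 133/500 + 307/1000 → 573/1000
merge 427/1000 + 573/1000 → 1
L = 123/1000 + 1/4 + 133/500 + 307/1000 + 427/1000 + 573/1000 + 1 = 1473/500 = 2.946 bits/symbol.

2.946 bits/symbol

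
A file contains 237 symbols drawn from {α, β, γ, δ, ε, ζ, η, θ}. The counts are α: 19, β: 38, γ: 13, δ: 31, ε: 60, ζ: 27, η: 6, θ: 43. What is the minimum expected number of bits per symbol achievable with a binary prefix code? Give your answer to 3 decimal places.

Probabilities are the counts divided by 237.
Repeatedly combine the two least-probable nodes; the expected code length is the sum of the merged weights.
merge 2/79 + 13/237 → 19/237
merge 19/237 + 19/237 → 38/237
merge 9/79 + 31/237 → 58/237
merge 38/237 + 38/237 → 76/237
merge 43/237 + 58/237 → 101/237
merge 20/79 + 76/237 → 136/237
merge 101/237 + 136/237 → 1
L = 19/237 + 38/237 + 58/237 + 76/237 + 101/237 + 136/237 + 1 = 665/237 ≈ 2.806 bits/symbol.

2.806 bits/symbol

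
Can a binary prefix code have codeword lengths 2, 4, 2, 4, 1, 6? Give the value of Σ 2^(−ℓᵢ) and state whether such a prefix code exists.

1.140625; no

With common denominator 2^6 = 64: Σ 2^(−ℓᵢ) = 16/64 + 4/64 + 16/64 + 4/64 + 32/64 + 1/64 = 73/64 = 1.140625.
Kraft's inequality requires Σ ≤ 1; here Σ = 1.140625 > 1, so no such prefix code exists.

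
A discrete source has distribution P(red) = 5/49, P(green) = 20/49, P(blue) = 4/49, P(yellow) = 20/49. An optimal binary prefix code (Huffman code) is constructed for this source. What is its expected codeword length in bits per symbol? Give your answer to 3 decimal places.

1.776 bits/symbol

Repeatedly combine the two least-probable nodes; the expected code length is the sum of the merged weights.
merge 4/49 + 5/49 → 9/49
merge 9/49 + 20/49 → 29/49
merge 20/49 + 29/49 → 1
L = 9/49 + 29/49 + 1 = 87/49 ≈ 1.776 bits/symbol.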